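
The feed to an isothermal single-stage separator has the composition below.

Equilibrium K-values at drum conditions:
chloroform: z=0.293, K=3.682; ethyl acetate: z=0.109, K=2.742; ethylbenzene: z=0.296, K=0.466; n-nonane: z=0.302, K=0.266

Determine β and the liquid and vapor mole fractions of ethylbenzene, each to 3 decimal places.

β = 0.378, x_ethylbenzene = 0.371, y_ethylbenzene = 0.173

Let β = V/F and solve Σ zᵢ(Kᵢ−1)/(1+β(Kᵢ−1)) = 0.
Feasibility: ΣzᵢKᵢ = 1.596, Σzᵢ/Kᵢ = 1.890 — both > 1, two phases present.
Newton–Raphson from β = 0.5:
  β = 0.500: g = -0.1287, g' = -1.042 → β = 0.377
  β = 0.377: g = 0.0015, g' = -1.085 → β = 0.378
Converged at β = 0.378.
Compositions from xᵢ = zᵢ/(1+β(Kᵢ−1)), yᵢ = Kᵢxᵢ:
  chloroform: x = 0.146, y = 0.536
  ethyl acetate: x = 0.066, y = 0.180
  ethylbenzene: x = 0.371, y = 0.173
  n-nonane: x = 0.418, y = 0.111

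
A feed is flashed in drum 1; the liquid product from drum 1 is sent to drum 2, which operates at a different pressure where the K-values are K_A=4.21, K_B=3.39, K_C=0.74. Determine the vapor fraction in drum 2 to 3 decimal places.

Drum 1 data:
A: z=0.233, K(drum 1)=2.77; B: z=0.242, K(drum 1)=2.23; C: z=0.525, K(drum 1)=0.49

Drum 1:
Iterate (Newton) starting at ψ₁ = 0.5:
  ψ₁ = 0.500: g = 0.0437, g' = -0.592 → ψ₁ = 0.574
  ψ₁ = 0.574: g = 0.0006, g' = -0.578 → ψ₁ = 0.575
Converged at ψ₁ = 0.575.
Drum-1 compositions:
  A: x = 0.115, y = 0.320
  B: x = 0.142, y = 0.316
  C: x = 0.743, y = 0.364
Drum-2 feed = drum-1 liquid: z₂ = (0.1155, 0.1418, 0.7427).
Drum 2:
Rachford–Rice: g(ψ₂) = Σ zᵢ(Kᵢ−1)/(1+ψ₂(Kᵢ−1)) = 0.
Feasibility: ΣzᵢKᵢ = 1.516, Σzᵢ/Kᵢ = 1.073 — both > 1, two phases present.
Iterate (Newton) starting at ψ₂ = 0.5:
  ψ₂ = 0.500: g = 0.0747, g' = -0.410 → ψ₂ = 0.682
  ψ₂ = 0.682: g = 0.0102, g' = -0.308 → ψ₂ = 0.716
Converged at ψ₂ = 0.716.
  A: x = 0.035, y = 0.147
  B: x = 0.052, y = 0.177
  C: x = 0.913, y = 0.675

V/F (drum 2) = 0.716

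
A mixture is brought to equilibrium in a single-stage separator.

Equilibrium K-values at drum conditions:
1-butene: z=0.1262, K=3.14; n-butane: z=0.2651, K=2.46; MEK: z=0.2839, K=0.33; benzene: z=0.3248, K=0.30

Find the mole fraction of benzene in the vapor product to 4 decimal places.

y_benzene = 0.1137

Iterate (Newton) starting at V/F = 0.5:
  V/F = 0.5000: g = -0.28163, g' = -0.9886 → V/F = 0.2151
  V/F = 0.2151: g = -0.01044, g' = -0.9928 → V/F = 0.2046
  V/F = 0.2046: g = 0.00005, g' = -1.0025 → V/F = 0.2047
Converged at V/F = 0.2047.
Compositions from xᵢ = zᵢ/(1+V/F(Kᵢ−1)), yᵢ = Kᵢxᵢ:
  1-butene: x = 0.0878, y = 0.2756
  n-butane: x = 0.2041, y = 0.5021
  MEK: x = 0.3290, y = 0.1086
  benzene: x = 0.3791, y = 0.1137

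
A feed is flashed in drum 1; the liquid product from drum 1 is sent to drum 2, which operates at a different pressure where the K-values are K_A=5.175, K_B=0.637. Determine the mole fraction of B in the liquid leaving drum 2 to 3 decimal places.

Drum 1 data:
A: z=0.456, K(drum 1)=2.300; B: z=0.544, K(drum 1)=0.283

x_B (drum 2) = 0.920

Drum 1:
Rachford–Rice: g(ψ₁) = Σ zᵢ(Kᵢ−1)/(1+ψ₁(Kᵢ−1)) = 0.
g(0) = ΣzᵢKᵢ − 1 = 0.203 and g(1) = 1 − Σzᵢ/Kᵢ = -1.121, so a root lies in (0, 1).
Binary case is linear: z₁(K₁−1)(1+ψ₁(K₂−1)) + z₂(K₂−1)(1+ψ₁(K₁−1)) = 0
⇒ ψ₁ = [z₁(K₁−1)+z₂(K₂−1)] / [−(K₁−1)(K₂−1)] = 0.2028/0.9321 = 0.218
Drum-1 compositions:
  A: x = 0.355, y = 0.818
  B: x = 0.645, y = 0.182
Drum-2 feed = drum-1 liquid: z₂ = (0.3555, 0.6445).
Drum 2:
Let ψ₂ = V/F and solve Σ zᵢ(Kᵢ−1)/(1+ψ₂(Kᵢ−1)) = 0.
g(0) = ΣzᵢKᵢ − 1 = 1.250 and g(1) = 1 − Σzᵢ/Kᵢ = -0.080, so a root lies in (0, 1).
Newton–Raphson from ψ₂ = 0.46:
  ψ₂ = 0.460: g = 0.2273, g' = -0.849 → ψ₂ = 0.728
  ψ₂ = 0.728: g = 0.0495, g' = -0.537 → ψ₂ = 0.820
  ψ₂ = 0.820: g = 0.0024, g' = -0.489 → ψ₂ = 0.825
Converged at ψ₂ = 0.825.
  A: x = 0.080, y = 0.414
  B: x = 0.920, y = 0.586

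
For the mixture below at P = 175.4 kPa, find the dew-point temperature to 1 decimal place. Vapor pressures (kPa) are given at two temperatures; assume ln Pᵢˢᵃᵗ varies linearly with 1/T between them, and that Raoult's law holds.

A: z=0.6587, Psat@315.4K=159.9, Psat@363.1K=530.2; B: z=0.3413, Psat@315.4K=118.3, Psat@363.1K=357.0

Dew-point temperature: Σzᵢ·P/Pᵢˢᵃᵗ(T) = 1. Interpolate ln Pᵢˢᵃᵗ = aᵢ + bᵢ/T.
  T = 315.4 K: ΣzᵢP/Pᵢˢᵃᵗ = 1.2286
  T = 363.1 K: ΣzᵢP/Pᵢˢᵃᵗ = 0.3856
  T = 339.2 K: ΣzᵢP/Pᵢˢᵃᵗ = 0.6614
  T = 327.3 K: ΣzᵢP/Pᵢˢᵃᵗ = 0.8913
  T = 321.4 K: ΣzᵢP/Pᵢˢᵃᵗ = 1.0419
  T = 324.4 K: ΣzᵢP/Pᵢˢᵃᵗ = 0.9617
  T = 322.9 K: ΣzᵢP/Pᵢˢᵃᵗ = 1.0008
Interpolating between 322.9 K and 324.4 K gives T ≈ 322.9 K.

T = 322.9 K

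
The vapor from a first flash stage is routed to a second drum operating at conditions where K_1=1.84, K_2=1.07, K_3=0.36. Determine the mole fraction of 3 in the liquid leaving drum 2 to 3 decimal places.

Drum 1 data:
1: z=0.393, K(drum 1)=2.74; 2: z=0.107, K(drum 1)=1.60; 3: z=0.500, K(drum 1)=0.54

Drum 1:
Newton iteration, ψ₁⁰ = 0.44:
  ψ₁ = 0.440: g = 0.1497, g' = -0.572 → ψ₁ = 0.702
  ψ₁ = 0.702: g = 0.0134, g' = -0.491 → ψ₁ = 0.729
Converged at ψ₁ = 0.729.
Drum-1 compositions:
  1: x = 0.173, y = 0.475
  2: x = 0.074, y = 0.119
  3: x = 0.752, y = 0.406
Drum-2 feed = drum-1 vapor: z₂ = (0.4746, 0.1191, 0.4063).
Drum 2:
Rachford–Rice: g(ψ₂) = Σ zᵢ(Kᵢ−1)/(1+ψ₂(Kᵢ−1)) = 0.
Feasibility: ΣzᵢKᵢ = 1.147, Σzᵢ/Kᵢ = 1.498 — both > 1, two phases present.
Iterate (Newton) starting at ψ₂ = 0.5:
  ψ₂ = 0.500: g = -0.0935, g' = -0.527 → ψ₂ = 0.322
  ψ₂ = 0.322: g = -0.0057, g' = -0.472 → ψ₂ = 0.310
Converged at ψ₂ = 0.310.
  1: x = 0.377, y = 0.693
  2: x = 0.117, y = 0.125
  3: x = 0.507, y = 0.182

x_3 (drum 2) = 0.507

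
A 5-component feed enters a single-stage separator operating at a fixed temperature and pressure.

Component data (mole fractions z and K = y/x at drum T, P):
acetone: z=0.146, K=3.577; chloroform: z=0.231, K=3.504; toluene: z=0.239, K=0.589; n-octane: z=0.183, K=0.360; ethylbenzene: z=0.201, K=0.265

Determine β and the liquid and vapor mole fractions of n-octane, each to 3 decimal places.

β = 0.390, x_n-octane = 0.244, y_n-octane = 0.088

Newton–Raphson from β = 0.55:
  β = 0.550: g = -0.1567, g' = -0.974 → β = 0.389
  β = 0.389: g = 0.0010, g' = -1.016 → β = 0.390
Converged at β = 0.390.
Compositions from xᵢ = zᵢ/(1+β(Kᵢ−1)), yᵢ = Kᵢxᵢ:
  acetone: x = 0.073, y = 0.260
  chloroform: x = 0.117, y = 0.409
  toluene: x = 0.285, y = 0.168
  n-octane: x = 0.244, y = 0.088
  ethylbenzene: x = 0.282, y = 0.075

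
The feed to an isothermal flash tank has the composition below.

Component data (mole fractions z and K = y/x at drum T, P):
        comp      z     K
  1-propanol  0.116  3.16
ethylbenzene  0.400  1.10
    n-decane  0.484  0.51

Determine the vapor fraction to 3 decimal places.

Rachford–Rice: g(ψ) = Σ zᵢ(Kᵢ−1)/(1+ψ(Kᵢ−1)) = 0.
Feasibility: ΣzᵢKᵢ = 1.053, Σzᵢ/Kᵢ = 1.349 — both > 1, two phases present.
Newton iteration, ψ⁰ = 0.65:
  ψ = 0.650: g = -0.2062, g' = -0.347 → ψ = 0.056
  ψ = 0.056: g = 0.0192, g' = -0.557 → ψ = 0.091
  ψ = 0.091: g = 0.0009, g' = -0.509 → ψ = 0.093
Converged at ψ = 0.093.

ψ = 0.093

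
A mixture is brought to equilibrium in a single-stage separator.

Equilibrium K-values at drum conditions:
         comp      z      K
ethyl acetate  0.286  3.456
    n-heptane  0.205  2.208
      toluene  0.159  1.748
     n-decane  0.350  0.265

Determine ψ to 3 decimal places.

Iterate (Newton) starting at ψ = 0.5:
  ψ = 0.500: g = 0.1495, g' = -0.984 → ψ = 0.652
  ψ = 0.652: g = -0.0055, g' = -1.086 → ψ = 0.647
Converged at ψ = 0.647.

ψ = 0.647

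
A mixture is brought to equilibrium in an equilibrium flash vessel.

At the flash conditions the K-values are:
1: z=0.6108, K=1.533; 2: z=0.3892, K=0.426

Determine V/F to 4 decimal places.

Rachford–Rice: g(V/F) = Σ zᵢ(Kᵢ−1)/(1+V/F(Kᵢ−1)) = 0.
g(0) = ΣzᵢKᵢ − 1 = 0.1022 and g(1) = 1 − Σzᵢ/Kᵢ = -0.3120, so a root lies in (0, 1).
Binary case is linear: z₁(K₁−1)(1+V/F(K₂−1)) + z₂(K₂−1)(1+V/F(K₁−1)) = 0
⇒ V/F = [z₁(K₁−1)+z₂(K₂−1)] / [−(K₁−1)(K₂−1)] = 0.10216/0.30594 = 0.3339

V/F = 0.3339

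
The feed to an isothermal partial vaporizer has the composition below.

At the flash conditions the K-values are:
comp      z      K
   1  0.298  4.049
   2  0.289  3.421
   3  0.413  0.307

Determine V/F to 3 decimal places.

V/F = 0.695

Rachford–Rice: g(V/F) = Σ zᵢ(Kᵢ−1)/(1+V/F(Kᵢ−1)) = 0.
Feasibility: ΣzᵢKᵢ = 2.322, Σzᵢ/Kᵢ = 1.503 — both > 1, two phases present.
Newton iteration, V/F⁰ = 0.37:
  V/F = 0.370: g = 0.4111, g' = -1.442 → V/F = 0.655
  V/F = 0.655: g = 0.0494, g' = -1.227 → V/F = 0.695
Converged at V/F = 0.695.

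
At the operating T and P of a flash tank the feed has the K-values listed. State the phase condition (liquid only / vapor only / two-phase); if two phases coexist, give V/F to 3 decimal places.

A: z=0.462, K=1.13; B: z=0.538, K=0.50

liquid only

ΣzᵢKᵢ = 0.791; Σzᵢ/Kᵢ = 1.485.
Since ΣzᵢKᵢ < 1 the mixture is below its bubble point — single liquid phase.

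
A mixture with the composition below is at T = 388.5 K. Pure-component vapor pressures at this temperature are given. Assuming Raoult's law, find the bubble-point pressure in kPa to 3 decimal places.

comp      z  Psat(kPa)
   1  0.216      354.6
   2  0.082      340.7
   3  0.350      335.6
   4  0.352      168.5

Pbub = 281.303 kPa

At the bubble point ψ → 0, so ΣzᵢKᵢ = 1 with Kᵢ = Pᵢˢᵃᵗ/P ⇒ P = ΣzᵢPᵢˢᵃᵗ.
P = 0.216·354.6 + 0.082·340.7 + 0.350·335.6 + 0.352·168.5 = 281.303 kPa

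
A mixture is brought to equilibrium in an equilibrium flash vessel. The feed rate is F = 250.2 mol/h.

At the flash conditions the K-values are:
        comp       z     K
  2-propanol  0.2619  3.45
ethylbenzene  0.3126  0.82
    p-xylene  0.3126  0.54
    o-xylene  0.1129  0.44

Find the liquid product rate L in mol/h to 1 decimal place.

L = 147.6 mol/h

Rachford–Rice: g(V/F) = Σ zᵢ(Kᵢ−1)/(1+V/F(Kᵢ−1)) = 0.
Feasibility: ΣzᵢKᵢ = 1.3784, Σzᵢ/Kᵢ = 1.2926 — both > 1, two phases present.
Iterate (Newton) starting at V/F = 0.5:
  V/F = 0.5000: g = -0.04801, g' = -0.5096 → V/F = 0.4058
  V/F = 0.4058: g = 0.00244, g' = -0.5664 → V/F = 0.4101
Converged at V/F = 0.4101.
Then V = V/F·F = 0.4101·250.2 = 102.6 mol/h and L = F − V = 147.6 mol/h.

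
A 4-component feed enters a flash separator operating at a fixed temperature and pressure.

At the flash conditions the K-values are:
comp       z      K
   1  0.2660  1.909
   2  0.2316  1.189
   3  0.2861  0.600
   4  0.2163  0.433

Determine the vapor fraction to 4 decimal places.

ψ = 0.1486

Rachford–Rice: g(ψ) = Σ zᵢ(Kᵢ−1)/(1+ψ(Kᵢ−1)) = 0.
Check two-phase: ΣzᵢKᵢ = 1.0485 > 1 and Σzᵢ/Kᵢ = 1.3105 > 1, so g(0) = 0.0485 > 0 and g(1) = -0.3105 < 0.
Newton–Raphson from ψ = 0.5:
  ψ = 0.5000: g = -0.10799, g' = -0.3178 → ψ = 0.1602
  ψ = 0.1602: g = -0.00362, g' = -0.3116 → ψ = 0.1486
Converged at ψ = 0.1486.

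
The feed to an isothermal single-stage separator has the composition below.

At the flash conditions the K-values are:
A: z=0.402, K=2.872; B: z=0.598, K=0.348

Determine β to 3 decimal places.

Rachford–Rice: g(β) = Σ zᵢ(Kᵢ−1)/(1+β(Kᵢ−1)) = 0.
Check two-phase: ΣzᵢKᵢ = 1.363 > 1 and Σzᵢ/Kᵢ = 1.858 > 1, so g(0) = 0.363 > 0 and g(1) = -0.858 < 0.
Binary case is linear: z₁(K₁−1)(1+β(K₂−1)) + z₂(K₂−1)(1+β(K₁−1)) = 0
⇒ β = [z₁(K₁−1)+z₂(K₂−1)] / [−(K₁−1)(K₂−1)] = 0.3626/1.2205 = 0.297

β = 0.297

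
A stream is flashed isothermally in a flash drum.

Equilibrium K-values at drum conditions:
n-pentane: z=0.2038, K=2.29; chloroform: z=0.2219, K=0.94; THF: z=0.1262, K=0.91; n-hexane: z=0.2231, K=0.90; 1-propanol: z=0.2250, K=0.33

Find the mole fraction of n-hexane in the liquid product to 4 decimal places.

x_n-hexane = 0.2268

Let ψ = V/F and solve Σ zᵢ(Kᵢ−1)/(1+ψ(Kᵢ−1)) = 0.
Feasibility: ΣzᵢKᵢ = 1.0652, Σzᵢ/Kᵢ = 1.3934 — both > 1, two phases present.
Newton–Raphson from ψ = 0.5:
  ψ = 0.5000: g = -0.11598, g' = -0.3582 → ψ = 0.1762
  ψ = 0.1762: g = -0.00442, g' = -0.3592 → ψ = 0.1639
Converged at ψ = 0.1639.
Compositions from xᵢ = zᵢ/(1+ψ(Kᵢ−1)), yᵢ = Kᵢxᵢ:
  n-pentane: x = 0.1682, y = 0.3852
  chloroform: x = 0.2241, y = 0.2107
  THF: x = 0.1281, y = 0.1166
  n-hexane: x = 0.2268, y = 0.2041
  1-propanol: x = 0.2528, y = 0.0834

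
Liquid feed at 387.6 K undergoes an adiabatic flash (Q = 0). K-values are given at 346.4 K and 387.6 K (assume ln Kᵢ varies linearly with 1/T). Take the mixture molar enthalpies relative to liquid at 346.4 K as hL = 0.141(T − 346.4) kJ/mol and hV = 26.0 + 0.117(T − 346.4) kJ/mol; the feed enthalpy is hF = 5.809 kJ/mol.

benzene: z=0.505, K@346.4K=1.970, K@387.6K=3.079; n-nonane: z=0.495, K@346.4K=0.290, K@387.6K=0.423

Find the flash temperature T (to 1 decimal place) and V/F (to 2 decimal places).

T = 347.5 K, V/F = 0.22

Adiabatic flash: solve Rachford–Rice at each trial T, then check hF = ψ·hV(T) + (1−ψ)·hL(T).
  T = 346.4 K: K = (1.970, 0.290), RR gives ψ = 0.201, H_out = 5.225 kJ/mol
  T = 387.6 K: K = (3.079, 0.423), RR gives ψ = 0.637, H_out = 21.744 kJ/mol
  T = 367.0 K: K = (2.494, 0.354), RR gives ψ = 0.450, H_out = 14.391 kJ/mol
  T = 356.7 K: K = (2.224, 0.321), RR gives ψ = 0.340, H_out = 10.201 kJ/mol
  T = 351.5 K: K = (2.094, 0.305), RR gives ψ = 0.274, H_out = 7.821 kJ/mol
  T = 348.9 K: K = (2.030, 0.297), RR gives ψ = 0.238, H_out = 6.535 kJ/mol
  T = 347.6 K: K = (1.999, 0.294), RR gives ψ = 0.219, H_out = 5.864 kJ/mol
Linear interpolation between T = 346.4 (H_out = 5.225) and T = 347.6 (H_out = 5.864) on hF = 5.809 gives T ≈ 347.5 K, at which ψ = 0.22.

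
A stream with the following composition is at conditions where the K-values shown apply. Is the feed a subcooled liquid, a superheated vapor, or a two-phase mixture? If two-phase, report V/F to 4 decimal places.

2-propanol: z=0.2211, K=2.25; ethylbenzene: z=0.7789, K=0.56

ΣzᵢKᵢ = 0.9337; Σzᵢ/Kᵢ = 1.4892.
Since ΣzᵢKᵢ < 1 the mixture is below its bubble point — single liquid phase.

subcooled liquid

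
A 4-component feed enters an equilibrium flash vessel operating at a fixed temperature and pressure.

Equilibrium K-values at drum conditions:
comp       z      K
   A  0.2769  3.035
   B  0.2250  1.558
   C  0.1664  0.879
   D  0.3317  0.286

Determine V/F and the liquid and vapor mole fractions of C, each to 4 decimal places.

Rachford–Rice: g(V/F) = Σ zᵢ(Kᵢ−1)/(1+V/F(Kᵢ−1)) = 0.
Check two-phase: ΣzᵢKᵢ = 1.4321 > 1 and Σzᵢ/Kᵢ = 1.5847 > 1, so g(0) = 0.4321 > 0 and g(1) = -0.5847 < 0.
Newton iteration, V/F⁰ = 0.5:
  V/F = 0.5000: g = -0.01229, g' = -0.7363 → V/F = 0.4833
Converged at V/F = 0.4833.
Compositions from xᵢ = zᵢ/(1+V/F(Kᵢ−1)), yᵢ = Kᵢxᵢ:
  A: x = 0.1396, y = 0.4237
  B: x = 0.1772, y = 0.2761
  C: x = 0.1767, y = 0.1553
  D: x = 0.5064, y = 0.1448

V/F = 0.4833, x_C = 0.1767, y_C = 0.1553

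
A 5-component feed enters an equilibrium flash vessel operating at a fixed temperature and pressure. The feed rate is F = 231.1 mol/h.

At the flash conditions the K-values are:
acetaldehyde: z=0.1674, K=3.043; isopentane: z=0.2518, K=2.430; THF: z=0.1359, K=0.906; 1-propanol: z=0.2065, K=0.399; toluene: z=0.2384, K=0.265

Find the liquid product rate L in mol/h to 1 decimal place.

L = 140.8 mol/h

Material balance + equilibrium reduce to Σ zᵢ(Kᵢ−1)/(1+β(Kᵢ−1)) = 0.
Check two-phase: ΣzᵢKᵢ = 1.3900 > 1 and Σzᵢ/Kᵢ = 1.7258 > 1, so g(0) = 0.3900 > 0 and g(1) = -0.7258 < 0.
Newton–Raphson from β = 0.39:
  β = 0.3900: g = 0.00050, g' = -0.8103 → β = 0.3906
Converged at β = 0.3906.
Then V = β·F = 0.3906·231.1 = 90.3 mol/h and L = F − V = 140.8 mol/h.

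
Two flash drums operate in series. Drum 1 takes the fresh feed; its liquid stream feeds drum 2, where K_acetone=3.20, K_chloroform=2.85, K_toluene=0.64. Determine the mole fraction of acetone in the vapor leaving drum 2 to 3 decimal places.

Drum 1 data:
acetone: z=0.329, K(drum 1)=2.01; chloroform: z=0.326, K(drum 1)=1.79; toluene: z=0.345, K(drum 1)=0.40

y_acetone (drum 2) = 0.220

Drum 1:
Let ψ₁ = V/F and solve Σ zᵢ(Kᵢ−1)/(1+ψ₁(Kᵢ−1)) = 0.
Feasibility: ΣzᵢKᵢ = 1.383, Σzᵢ/Kᵢ = 1.208 — both > 1, two phases present.
Iterate (Newton) starting at ψ₁ = 0.66:
  ψ₁ = 0.660: g = 0.0259, g' = -0.549 → ψ₁ = 0.707
  ψ₁ = 0.707: g = -0.0005, g' = -0.573 → ψ₁ = 0.706
Converged at ψ₁ = 0.706.
Drum-1 compositions:
  acetone: x = 0.192, y = 0.386
  chloroform: x = 0.209, y = 0.375
  toluene: x = 0.599, y = 0.239
Drum-2 feed = drum-1 liquid: z₂ = (0.1920, 0.2092, 0.5987).
Drum 2:
Rachford–Rice: g(ψ₂) = Σ zᵢ(Kᵢ−1)/(1+ψ₂(Kᵢ−1)) = 0.
Check two-phase: ΣzᵢKᵢ = 1.594 > 1 and Σzᵢ/Kᵢ = 1.069 > 1, so g(0) = 0.594 > 0 and g(1) = -0.069 < 0.
Newton–Raphson from ψ₂ = 0.37:
  ψ₂ = 0.370: g = 0.2140, g' = -0.638 → ψ₂ = 0.705
  ψ₂ = 0.705: g = 0.0446, g' = -0.417 → ψ₂ = 0.812
  ψ₂ = 0.812: g = 0.0016, g' = -0.389 → ψ₂ = 0.816
Converged at ψ₂ = 0.816.
  acetone: x = 0.069, y = 0.220
  chloroform: x = 0.083, y = 0.238
  toluene: x = 0.848, y = 0.543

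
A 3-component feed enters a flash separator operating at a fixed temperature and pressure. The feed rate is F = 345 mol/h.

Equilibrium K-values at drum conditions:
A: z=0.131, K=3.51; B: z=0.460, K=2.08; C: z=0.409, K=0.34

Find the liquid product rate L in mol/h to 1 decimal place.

L = 144.1 mol/h

Material balance + equilibrium reduce to Σ zᵢ(Kᵢ−1)/(1+V/F(Kᵢ−1)) = 0.
Check two-phase: ΣzᵢKᵢ = 1.556 > 1 and Σzᵢ/Kᵢ = 1.461 > 1, so g(0) = 0.556 > 0 and g(1) = -0.461 < 0.
Newton iteration, V/F⁰ = 0.55:
  V/F = 0.550: g = 0.0260, g' = -0.796 → V/F = 0.583
  V/F = 0.583: g = -0.0002, g' = -0.809 → V/F = 0.582
Converged at V/F = 0.582.
Then V = V/F·F = 0.5825·345 = 200.9 mol/h and L = F − V = 144.1 mol/h.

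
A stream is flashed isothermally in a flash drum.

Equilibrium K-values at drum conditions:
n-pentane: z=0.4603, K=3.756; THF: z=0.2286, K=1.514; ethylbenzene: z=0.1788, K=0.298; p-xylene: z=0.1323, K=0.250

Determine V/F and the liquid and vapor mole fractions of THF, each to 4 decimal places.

V/F = 0.7555, x_THF = 0.1647, y_THF = 0.2493

Rachford–Rice: g(V/F) = Σ zᵢ(Kᵢ−1)/(1+V/F(Kᵢ−1)) = 0.
Check two-phase: ΣzᵢKᵢ = 2.1613 > 1 and Σzᵢ/Kᵢ = 1.4027 > 1, so g(0) = 1.1613 > 0 and g(1) = -0.4027 < 0.
Newton iteration, V/F⁰ = 0.5:
  V/F = 0.5000: g = 0.27478, g' = -1.0562 → V/F = 0.7602
  V/F = 0.7602: g = -0.00559, g' = -1.2040 → V/F = 0.7555
Converged at V/F = 0.7555.
Compositions from xᵢ = zᵢ/(1+V/F(Kᵢ−1)), yᵢ = Kᵢxᵢ:
  n-pentane: x = 0.1493, y = 0.5609
  THF: x = 0.1647, y = 0.2493
  ethylbenzene: x = 0.3807, y = 0.1135
  p-xylene: x = 0.3053, y = 0.0763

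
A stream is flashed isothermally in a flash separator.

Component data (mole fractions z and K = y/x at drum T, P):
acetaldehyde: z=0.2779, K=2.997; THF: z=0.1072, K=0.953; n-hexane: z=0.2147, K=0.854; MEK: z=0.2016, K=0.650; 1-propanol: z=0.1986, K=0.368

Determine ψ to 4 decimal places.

ψ = 0.4390

Iterate (Newton) starting at ψ = 0.54:
  ψ = 0.5400: g = -0.04973, g' = -0.4826 → ψ = 0.4370
  ψ = 0.4370: g = 0.00104, g' = -0.5073 → ψ = 0.4390
Converged at ψ = 0.4390.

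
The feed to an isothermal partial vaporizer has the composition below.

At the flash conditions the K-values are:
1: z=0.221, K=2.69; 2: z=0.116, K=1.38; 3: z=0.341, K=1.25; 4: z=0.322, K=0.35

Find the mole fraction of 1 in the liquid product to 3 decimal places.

Material balance + equilibrium reduce to Σ zᵢ(Kᵢ−1)/(1+ψ(Kᵢ−1)) = 0.
g(0) = ΣzᵢKᵢ − 1 = 0.294 and g(1) = 1 − Σzᵢ/Kᵢ = -0.359, so a root lies in (0, 1).
Newton iteration, ψ⁰ = 0.5:
  ψ = 0.500: g = 0.0052, g' = -0.513 → ψ = 0.510
Converged at ψ = 0.510.
Compositions from xᵢ = zᵢ/(1+ψ(Kᵢ−1)), yᵢ = Kᵢxᵢ:
  1: x = 0.119, y = 0.319
  2: x = 0.097, y = 0.134
  3: x = 0.302, y = 0.378
  4: x = 0.482, y = 0.169

x_1 = 0.119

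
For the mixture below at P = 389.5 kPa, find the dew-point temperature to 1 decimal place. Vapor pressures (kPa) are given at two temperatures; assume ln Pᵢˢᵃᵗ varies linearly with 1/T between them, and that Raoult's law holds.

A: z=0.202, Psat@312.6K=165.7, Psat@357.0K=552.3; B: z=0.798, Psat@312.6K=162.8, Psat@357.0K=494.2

Dew-point temperature: Σzᵢ·P/Pᵢˢᵃᵗ(T) = 1. Interpolate ln Pᵢˢᵃᵗ = aᵢ + bᵢ/T.
  T = 312.6 K: ΣzᵢP/Pᵢˢᵃᵗ = 2.3840
  T = 357.0 K: ΣzᵢP/Pᵢˢᵃᵗ = 0.7714
  T = 334.8 K: ΣzᵢP/Pᵢˢᵃᵗ = 1.3061
  T = 345.9 K: ΣzᵢP/Pᵢˢᵃᵗ = 0.9953
  T = 340.4 K: ΣzᵢP/Pᵢˢᵃᵗ = 1.1362
  T = 343.1 K: ΣzᵢP/Pᵢˢᵃᵗ = 1.0641
Interpolating between 343.1 K and 345.9 K gives T ≈ 345.7 K.

T = 345.7 K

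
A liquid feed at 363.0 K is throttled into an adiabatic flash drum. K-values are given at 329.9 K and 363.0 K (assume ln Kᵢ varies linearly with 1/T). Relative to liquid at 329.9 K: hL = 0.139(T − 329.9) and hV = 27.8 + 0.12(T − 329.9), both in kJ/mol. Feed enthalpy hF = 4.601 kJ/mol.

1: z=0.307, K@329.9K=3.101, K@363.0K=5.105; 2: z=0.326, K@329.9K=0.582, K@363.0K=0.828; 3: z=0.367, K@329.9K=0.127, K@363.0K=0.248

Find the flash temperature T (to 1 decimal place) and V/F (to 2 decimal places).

Adiabatic flash: solve Rachford–Rice at each trial T, then check hF = ψ·hV(T) + (1−ψ)·hL(T).
  T = 329.9 K: K = (3.101, 0.582, 0.127), RR gives ψ = 0.131, H_out = 3.639 kJ/mol
  T = 363.0 K: K = (5.105, 0.828, 0.248), RR gives ψ = 0.419, H_out = 15.984 kJ/mol
  T = 346.4 K: K = (4.023, 0.700, 0.180), RR gives ψ = 0.284, H_out = 10.103 kJ/mol
  T = 338.1 K: K = (3.541, 0.639, 0.152), RR gives ψ = 0.212, H_out = 7.001 kJ/mol
  T = 334.0 K: K = (3.316, 0.610, 0.139), RR gives ψ = 0.173, H_out = 5.369 kJ/mol
  T = 331.9 K: K = (3.205, 0.596, 0.133), RR gives ψ = 0.152, H_out = 4.497 kJ/mol
  T = 332.9 K: K = (3.258, 0.603, 0.136), RR gives ψ = 0.162, H_out = 4.915 kJ/mol
Linear interpolation between T = 331.9 (H_out = 4.497) and T = 332.9 (H_out = 4.915) on hF = 4.601 gives T ≈ 332.1 K, at which ψ = 0.15.

T = 332.1 K, V/F = 0.15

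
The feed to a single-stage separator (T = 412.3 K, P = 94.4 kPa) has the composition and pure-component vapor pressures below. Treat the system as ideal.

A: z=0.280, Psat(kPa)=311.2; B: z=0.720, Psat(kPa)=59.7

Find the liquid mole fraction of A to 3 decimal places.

Raoult's law: Kᵢ = Pᵢˢᵃᵗ/P = Pᵢˢᵃᵗ/94.4.
  K_A = 311.2/94.4 = 3.29661, K_B = 59.7/94.4 = 0.63242
Newton–Raphson from ψ = 0.44:
  ψ = 0.440: g = 0.0041, g' = -0.504 → ψ = 0.448
Converged at ψ = 0.448.
Compositions from xᵢ = zᵢ/(1+ψ(Kᵢ−1)), yᵢ = Kᵢxᵢ:
  A: x = 0.138, y = 0.455
  B: x = 0.862, y = 0.545

x_A = 0.138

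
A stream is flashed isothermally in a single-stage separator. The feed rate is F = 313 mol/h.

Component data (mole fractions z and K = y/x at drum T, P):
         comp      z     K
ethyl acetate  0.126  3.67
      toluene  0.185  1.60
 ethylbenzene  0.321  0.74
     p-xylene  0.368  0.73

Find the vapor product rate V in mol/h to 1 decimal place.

Newton–Raphson from ψ = 0.5:
  ψ = 0.500: g = 0.0187, g' = -0.269 → ψ = 0.569
  ψ = 0.569: g = 0.0008, g' = -0.246 → ψ = 0.573
Converged at ψ = 0.573.
Then V = ψ·F = 0.5728·313 = 179.3 mol/h and L = F − V = 133.7 mol/h.

V = 179.3 mol/h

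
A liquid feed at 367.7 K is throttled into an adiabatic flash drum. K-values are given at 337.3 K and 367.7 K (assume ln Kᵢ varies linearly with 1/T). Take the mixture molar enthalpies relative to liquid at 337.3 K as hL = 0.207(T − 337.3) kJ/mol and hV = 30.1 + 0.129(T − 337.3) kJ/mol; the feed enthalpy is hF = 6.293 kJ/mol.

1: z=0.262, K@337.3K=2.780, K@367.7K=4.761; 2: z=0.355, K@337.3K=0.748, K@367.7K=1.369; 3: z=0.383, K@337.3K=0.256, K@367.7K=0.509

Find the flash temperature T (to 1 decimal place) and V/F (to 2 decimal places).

Adiabatic flash: solve Rachford–Rice at each trial T, then check hF = ψ·hV(T) + (1−ψ)·hL(T).
  T = 337.3 K: K = (2.780, 0.748, 0.256), RR gives ψ = 0.096, H_out = 2.881 kJ/mol
  T = 367.7 K: K = (4.761, 1.369, 0.509), RR gives ψ = 0.873, H_out = 30.500 kJ/mol
  T = 352.5 K: K = (3.681, 1.025, 0.366), RR gives ψ = 0.432, H_out = 15.643 kJ/mol
  T = 344.9 K: K = (3.209, 0.879, 0.307), RR gives ψ = 0.260, H_out = 9.232 kJ/mol
  T = 341.1 K: K = (2.989, 0.811, 0.281), RR gives ψ = 0.178, H_out = 6.082 kJ/mol
  T = 343.0 K: K = (3.097, 0.845, 0.294), RR gives ψ = 0.218, H_out = 7.659 kJ/mol
Linear interpolation between T = 341.1 (H_out = 6.082) and T = 343.0 (H_out = 7.659) on hF = 6.293 gives T ≈ 341.4 K, at which ψ = 0.18.

T = 341.4 K, V/F = 0.18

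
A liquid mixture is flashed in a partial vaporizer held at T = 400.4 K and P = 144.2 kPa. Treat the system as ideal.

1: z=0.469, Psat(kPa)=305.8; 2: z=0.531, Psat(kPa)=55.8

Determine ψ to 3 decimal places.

Raoult's law: Kᵢ = Pᵢˢᵃᵗ/P = Pᵢˢᵃᵗ/144.2.
  K_1 = 305.8/144.2 = 2.12067, K_2 = 55.8/144.2 = 0.38696
Let ψ = V/F and solve Σ zᵢ(Kᵢ−1)/(1+ψ(Kᵢ−1)) = 0.
Feasibility: ΣzᵢKᵢ = 1.200, Σzᵢ/Kᵢ = 1.593 — both > 1, two phases present.
Binary case is linear: z₁(K₁−1)(1+ψ(K₂−1)) + z₂(K₂−1)(1+ψ(K₁−1)) = 0
⇒ ψ = [z₁(K₁−1)+z₂(K₂−1)] / [−(K₁−1)(K₂−1)] = 0.2001/0.6870 = 0.291

ψ = 0.291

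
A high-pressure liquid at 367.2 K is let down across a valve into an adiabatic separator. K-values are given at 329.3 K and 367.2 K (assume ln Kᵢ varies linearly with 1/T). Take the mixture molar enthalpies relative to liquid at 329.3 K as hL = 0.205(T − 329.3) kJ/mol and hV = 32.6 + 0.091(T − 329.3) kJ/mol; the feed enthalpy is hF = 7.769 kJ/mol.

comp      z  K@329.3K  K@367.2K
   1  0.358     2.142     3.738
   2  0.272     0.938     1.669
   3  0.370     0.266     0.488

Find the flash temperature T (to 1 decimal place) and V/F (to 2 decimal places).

Adiabatic flash: solve Rachford–Rice at each trial T, then check hF = ψ·hV(T) + (1−ψ)·hL(T).
  T = 329.3 K: K = (2.142, 0.938, 0.266), RR gives ψ = 0.196, H_out = 6.377 kJ/mol
  T = 367.2 K: K = (3.738, 1.669, 0.488), RR gives ψ = 0.973, H_out = 35.296 kJ/mol
  T = 348.2 K: K = (2.871, 1.270, 0.366), RR gives ψ = 0.600, H_out = 22.148 kJ/mol
  T = 338.8 K: K = (2.492, 1.097, 0.314), RR gives ψ = 0.415, H_out = 15.033 kJ/mol
  T = 334.1 K: K = (2.315, 1.016, 0.289), RR gives ψ = 0.313, H_out = 11.004 kJ/mol
  T = 331.7 K: K = (2.227, 0.977, 0.278), RR gives ψ = 0.256, H_out = 8.767 kJ/mol
Linear interpolation between T = 329.3 (H_out = 6.377) and T = 331.7 (H_out = 8.767) on hF = 7.769 gives T ≈ 330.7 K, at which ψ = 0.23.

T = 330.7 K, V/F = 0.23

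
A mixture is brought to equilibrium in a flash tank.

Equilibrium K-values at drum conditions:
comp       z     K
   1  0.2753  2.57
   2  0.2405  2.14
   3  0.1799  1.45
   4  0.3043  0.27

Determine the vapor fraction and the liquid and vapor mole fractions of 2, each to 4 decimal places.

Material balance + equilibrium reduce to Σ zᵢ(Kᵢ−1)/(1+ψ(Kᵢ−1)) = 0.
g(0) = ΣzᵢKᵢ − 1 = 0.5652 and g(1) = 1 − Σzᵢ/Kᵢ = -0.4706, so a root lies in (0, 1).
Iterate (Newton) starting at ψ = 0.47:
  ψ = 0.4700: g = 0.15588, g' = -0.7578 → ψ = 0.6757
  ψ = 0.6757: g = -0.01169, g' = -0.9124 → ψ = 0.6629
  ψ = 0.6629: g = -0.00011, g' = -0.8948 → ψ = 0.6628
Converged at ψ = 0.6628.
Compositions from xᵢ = zᵢ/(1+ψ(Kᵢ−1)), yᵢ = Kᵢxᵢ:
  1: x = 0.1349, y = 0.3467
  2: x = 0.1370, y = 0.2932
  3: x = 0.1386, y = 0.2009
  4: x = 0.5895, y = 0.1592

ψ = 0.6628, x_2 = 0.1370, y_2 = 0.2932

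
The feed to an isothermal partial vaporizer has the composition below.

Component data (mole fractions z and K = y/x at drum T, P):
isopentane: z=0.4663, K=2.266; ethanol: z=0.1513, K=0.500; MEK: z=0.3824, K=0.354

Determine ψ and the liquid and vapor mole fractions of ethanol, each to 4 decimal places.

ψ = 0.3473, x_ethanol = 0.1831, y_ethanol = 0.0915

Let ψ = V/F and solve Σ zᵢ(Kᵢ−1)/(1+ψ(Kᵢ−1)) = 0.
g(0) = ΣzᵢKᵢ − 1 = 0.2677 and g(1) = 1 − Σzᵢ/Kᵢ = -0.5886, so a root lies in (0, 1).
Iterate (Newton) starting at ψ = 0.69:
  ψ = 0.6900: g = -0.24610, g' = -0.8205 → ψ = 0.3901
  ψ = 0.3901: g = -0.02905, g' = -0.6785 → ψ = 0.3473
Converged at ψ = 0.3473.
Compositions from xᵢ = zᵢ/(1+ψ(Kᵢ−1)), yᵢ = Kᵢxᵢ:
  isopentane: x = 0.3239, y = 0.7339
  ethanol: x = 0.1831, y = 0.0915
  MEK: x = 0.4930, y = 0.1745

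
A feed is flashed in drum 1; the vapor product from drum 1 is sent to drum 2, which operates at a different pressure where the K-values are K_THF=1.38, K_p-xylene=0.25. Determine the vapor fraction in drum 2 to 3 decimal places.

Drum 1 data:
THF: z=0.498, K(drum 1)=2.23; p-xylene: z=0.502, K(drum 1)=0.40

Drum 1:
Material balance + equilibrium reduce to Σ zᵢ(Kᵢ−1)/(1+ψ₁(Kᵢ−1)) = 0.
g(0) = ΣzᵢKᵢ − 1 = 0.311 and g(1) = 1 − Σzᵢ/Kᵢ = -0.478, so a root lies in (0, 1).
Newton iteration, ψ₁⁰ = 0.5:
  ψ₁ = 0.500: g = -0.0510, g' = -0.658 → ψ₁ = 0.422
Converged at ψ₁ = 0.422.
Drum-1 compositions:
  THF: x = 0.328, y = 0.731
  p-xylene: x = 0.672, y = 0.269
Drum-2 feed = drum-1 vapor: z₂ = (0.7311, 0.2689).
Drum 2:
Binary case is linear: z₁(K₁−1)(1+ψ₂(K₂−1)) + z₂(K₂−1)(1+ψ₂(K₁−1)) = 0
⇒ ψ₂ = [z₁(K₁−1)+z₂(K₂−1)] / [−(K₁−1)(K₂−1)] = 0.0762/0.2850 = 0.267
  THF: x = 0.664, y = 0.916
  p-xylene: x = 0.336, y = 0.084

V/F (drum 2) = 0.267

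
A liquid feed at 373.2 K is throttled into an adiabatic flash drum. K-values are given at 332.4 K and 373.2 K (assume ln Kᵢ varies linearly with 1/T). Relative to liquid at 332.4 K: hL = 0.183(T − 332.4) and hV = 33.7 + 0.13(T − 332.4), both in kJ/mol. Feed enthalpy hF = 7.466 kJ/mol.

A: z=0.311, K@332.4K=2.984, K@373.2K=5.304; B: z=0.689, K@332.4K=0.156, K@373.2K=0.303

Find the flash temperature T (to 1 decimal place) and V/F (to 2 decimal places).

T = 347.8 K, V/F = 0.14

Adiabatic flash: solve Rachford–Rice at each trial T, then check hF = ψ·hV(T) + (1−ψ)·hL(T).
  T = 332.4 K: K = (2.984, 0.156), RR gives ψ = 0.021, H_out = 0.715 kJ/mol
  T = 373.2 K: K = (5.304, 0.303), RR gives ψ = 0.286, H_out = 16.490 kJ/mol
  T = 352.8 K: K = (4.045, 0.222), RR gives ψ = 0.173, H_out = 9.385 kJ/mol
  T = 342.6 K: K = (3.490, 0.187), RR gives ψ = 0.106, H_out = 5.374 kJ/mol
  T = 347.7 K: K = (3.761, 0.204), RR gives ψ = 0.141, H_out = 7.440 kJ/mol
  T = 350.2 K: K = (3.899, 0.212), RR gives ψ = 0.157, H_out = 8.407 kJ/mol
  T = 348.9 K: K = (3.827, 0.208), RR gives ψ = 0.149, H_out = 7.907 kJ/mol
Linear interpolation between T = 347.7 (H_out = 7.440) and T = 348.9 (H_out = 7.907) on hF = 7.466 gives T ≈ 347.8 K, at which ψ = 0.14.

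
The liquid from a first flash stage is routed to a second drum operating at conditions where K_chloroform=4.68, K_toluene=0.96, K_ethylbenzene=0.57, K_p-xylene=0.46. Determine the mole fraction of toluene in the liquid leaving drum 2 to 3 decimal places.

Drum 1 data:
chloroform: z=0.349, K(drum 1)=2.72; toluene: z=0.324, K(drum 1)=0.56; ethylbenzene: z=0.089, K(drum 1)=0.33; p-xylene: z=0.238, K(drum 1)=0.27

Drum 1:
Material balance + equilibrium reduce to Σ zᵢ(Kᵢ−1)/(1+ψ₁(Kᵢ−1)) = 0.
g(0) = ΣzᵢKᵢ − 1 = 0.224 and g(1) = 1 − Σzᵢ/Kᵢ = -0.858, so a root lies in (0, 1).
Iterate (Newton) starting at ψ₁ = 0.5:
  ψ₁ = 0.500: g = -0.2233, g' = -0.806 → ψ₁ = 0.223
  ψ₁ = 0.223: g = -0.0019, g' = -0.853 → ψ₁ = 0.221
Converged at ψ₁ = 0.221.
Drum-1 compositions:
  chloroform: x = 0.253, y = 0.688
  toluene: x = 0.359, y = 0.201
  ethylbenzene: x = 0.104, y = 0.034
  p-xylene: x = 0.284, y = 0.077
Drum-2 feed = drum-1 liquid: z₂ = (0.2529, 0.3589, 0.1045, 0.2837).
Drum 2:
Newton–Raphson from ψ₂ = 0.5:
  ψ₂ = 0.500: g = 0.0460, g' = -0.612 → ψ₂ = 0.575
  ψ₂ = 0.575: g = 0.0020, g' = -0.561 → ψ₂ = 0.579
Converged at ψ₂ = 0.579.
  chloroform: x = 0.081, y = 0.378
  toluene: x = 0.367, y = 0.353
  ethylbenzene: x = 0.139, y = 0.079
  p-xylene: x = 0.413, y = 0.190

x_toluene (drum 2) = 0.367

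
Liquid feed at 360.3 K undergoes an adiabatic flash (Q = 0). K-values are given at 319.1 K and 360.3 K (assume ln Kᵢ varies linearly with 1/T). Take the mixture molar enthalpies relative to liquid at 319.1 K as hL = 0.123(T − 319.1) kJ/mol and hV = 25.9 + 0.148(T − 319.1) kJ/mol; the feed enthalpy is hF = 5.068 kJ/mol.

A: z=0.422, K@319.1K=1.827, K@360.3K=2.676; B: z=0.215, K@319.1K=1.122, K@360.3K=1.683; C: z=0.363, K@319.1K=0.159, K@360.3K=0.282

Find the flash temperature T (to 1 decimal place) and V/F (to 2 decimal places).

Adiabatic flash: solve Rachford–Rice at each trial T, then check hF = ψ·hV(T) + (1−ψ)·hL(T).
  T = 319.1 K: K = (1.827, 1.122, 0.159), RR gives ψ = 0.127, H_out = 3.283 kJ/mol
  T = 360.3 K: K = (2.676, 1.683, 0.282), RR gives ψ = 0.599, H_out = 21.194 kJ/mol
  T = 339.7 K: K = (2.237, 1.391, 0.215), RR gives ψ = 0.409, H_out = 13.330 kJ/mol
  T = 329.4 K: K = (2.028, 1.254, 0.186), RR gives ψ = 0.287, H_out = 8.783 kJ/mol
  T = 324.2 K: K = (1.925, 1.186, 0.172), RR gives ψ = 0.213, H_out = 6.166 kJ/mol
  T = 321.6 K: K = (1.875, 1.153, 0.165), RR gives ψ = 0.171, H_out = 4.742 kJ/mol
  T = 322.9 K: K = (1.900, 1.170, 0.169), RR gives ψ = 0.192, H_out = 5.465 kJ/mol
Linear interpolation between T = 321.6 (H_out = 4.742) and T = 322.9 (H_out = 5.465) on hF = 5.068 gives T ≈ 322.2 K, at which ψ = 0.18.

T = 322.2 K, V/F = 0.18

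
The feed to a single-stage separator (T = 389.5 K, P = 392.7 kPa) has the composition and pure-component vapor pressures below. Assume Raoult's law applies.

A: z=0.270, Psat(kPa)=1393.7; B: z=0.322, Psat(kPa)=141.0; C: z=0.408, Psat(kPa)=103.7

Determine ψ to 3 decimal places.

Raoult's law: Kᵢ = Pᵢˢᵃᵗ/P = Pᵢˢᵃᵗ/392.7.
  K_A = 1393.7/392.7 = 3.54902, K_B = 141.0/392.7 = 0.35905, K_C = 103.7/392.7 = 0.26407
Rachford–Rice: g(ψ) = Σ zᵢ(Kᵢ−1)/(1+ψ(Kᵢ−1)) = 0.
Feasibility: ΣzᵢKᵢ = 1.182, Σzᵢ/Kᵢ = 2.518 — both > 1, two phases present.
Iterate (Newton) starting at ψ = 0.5:
  ψ = 0.500: g = -0.4762, g' = -1.179 → ψ = 0.096
  ψ = 0.096: g = 0.0099, g' = -1.538 → ψ = 0.102
  ψ = 0.102: g = 0.0001, g' = -1.513 → ψ = 0.103
Converged at ψ = 0.103.

ψ = 0.103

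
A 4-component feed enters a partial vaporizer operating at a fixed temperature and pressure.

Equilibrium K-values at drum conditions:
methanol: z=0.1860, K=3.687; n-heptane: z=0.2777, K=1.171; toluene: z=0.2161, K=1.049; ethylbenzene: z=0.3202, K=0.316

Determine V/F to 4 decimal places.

Rachford–Rice: g(V/F) = Σ zᵢ(Kᵢ−1)/(1+V/F(Kᵢ−1)) = 0.
g(0) = ΣzᵢKᵢ − 1 = 0.3388 and g(1) = 1 − Σzᵢ/Kᵢ = -0.5069, so a root lies in (0, 1).
Iterate (Newton) starting at V/F = 0.5:
  V/F = 0.5000: g = -0.06551, g' = -0.5979 → V/F = 0.3904
Converged at V/F = 0.3904.

V/F = 0.3904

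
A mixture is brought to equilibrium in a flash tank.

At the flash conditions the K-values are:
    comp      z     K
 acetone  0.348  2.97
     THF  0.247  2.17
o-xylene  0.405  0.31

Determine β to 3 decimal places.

β = 0.607

Material balance + equilibrium reduce to Σ zᵢ(Kᵢ−1)/(1+β(Kᵢ−1)) = 0.
Check two-phase: ΣzᵢKᵢ = 1.695 > 1 and Σzᵢ/Kᵢ = 1.537 > 1, so g(0) = 0.695 > 0 and g(1) = -0.537 < 0.
Newton–Raphson from β = 0.63:
  β = 0.630: g = -0.0221, g' = -0.984 → β = 0.608
  β = 0.608: g = -0.0002, g' = -0.967 → β = 0.607
Converged at β = 0.607.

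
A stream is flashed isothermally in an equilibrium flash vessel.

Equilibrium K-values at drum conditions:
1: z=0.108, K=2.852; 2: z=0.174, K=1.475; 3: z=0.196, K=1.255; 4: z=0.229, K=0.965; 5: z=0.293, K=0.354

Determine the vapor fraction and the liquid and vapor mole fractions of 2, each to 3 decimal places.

Rachford–Rice: g(ψ) = Σ zᵢ(Kᵢ−1)/(1+ψ(Kᵢ−1)) = 0.
Check two-phase: ΣzᵢKᵢ = 1.135 > 1 and Σzᵢ/Kᵢ = 1.377 > 1, so g(0) = 0.135 > 0 and g(1) = -0.377 < 0.
Iterate (Newton) starting at ψ = 0.5:
  ψ = 0.500: g = -0.0728, g' = -0.403 → ψ = 0.319
  ψ = 0.319: g = -0.0029, g' = -0.381 → ψ = 0.312
Converged at ψ = 0.312.
Compositions from xᵢ = zᵢ/(1+ψ(Kᵢ−1)), yᵢ = Kᵢxᵢ:
  1: x = 0.068, y = 0.195
  2: x = 0.152, y = 0.224
  3: x = 0.182, y = 0.228
  4: x = 0.232, y = 0.223
  5: x = 0.367, y = 0.130

ψ = 0.312, x_2 = 0.152, y_2 = 0.224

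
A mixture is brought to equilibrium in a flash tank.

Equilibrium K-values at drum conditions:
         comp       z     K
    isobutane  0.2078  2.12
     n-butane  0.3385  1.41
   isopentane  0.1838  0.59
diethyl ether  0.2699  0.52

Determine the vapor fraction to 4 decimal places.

Let ψ = V/F and solve Σ zᵢ(Kᵢ−1)/(1+ψ(Kᵢ−1)) = 0.
Feasibility: ΣzᵢKᵢ = 1.1666, Σzᵢ/Kᵢ = 1.1687 — both > 1, two phases present.
Newton–Raphson from ψ = 0.5:
  ψ = 0.5000: g = -0.00089, g' = -0.3028 → ψ = 0.4971
Converged at ψ = 0.4971.

ψ = 0.4971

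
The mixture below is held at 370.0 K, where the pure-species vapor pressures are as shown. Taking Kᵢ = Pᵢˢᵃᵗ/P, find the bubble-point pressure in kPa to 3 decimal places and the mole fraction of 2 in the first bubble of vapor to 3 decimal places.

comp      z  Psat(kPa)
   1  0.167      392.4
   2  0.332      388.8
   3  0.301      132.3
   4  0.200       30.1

At the bubble point ψ → 0, so ΣzᵢKᵢ = 1 with Kᵢ = Pᵢˢᵃᵗ/P ⇒ P = ΣzᵢPᵢˢᵃᵗ.
P = 0.167·392.4 + 0.332·388.8 + 0.301·132.3 + 0.200·30.1 = 240.455 kPa
yᵢ = zᵢPᵢˢᵃᵗ/P ⇒ y_2 = 0.332·388.8/240.455 = 0.537

Pbub = 240.455 kPa, y_2 = 0.537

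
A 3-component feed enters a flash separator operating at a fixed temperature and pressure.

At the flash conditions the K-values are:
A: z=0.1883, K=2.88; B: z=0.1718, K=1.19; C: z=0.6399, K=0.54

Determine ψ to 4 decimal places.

Rachford–Rice: g(ψ) = Σ zᵢ(Kᵢ−1)/(1+ψ(Kᵢ−1)) = 0.
Check two-phase: ΣzᵢKᵢ = 1.0923 > 1 and Σzᵢ/Kᵢ = 1.3948 > 1, so g(0) = 0.0923 > 0 and g(1) = -0.3948 < 0.
Newton iteration, ψ⁰ = 0.5:
  ψ = 0.5000: g = -0.16999, g' = -0.4104 → ψ = 0.0858
  ψ = 0.0858: g = 0.03052, g' = -0.6463 → ψ = 0.1330
  ψ = 0.1330: g = 0.00150, g' = -0.5854 → ψ = 0.1356
Converged at ψ = 0.1356.

ψ = 0.1356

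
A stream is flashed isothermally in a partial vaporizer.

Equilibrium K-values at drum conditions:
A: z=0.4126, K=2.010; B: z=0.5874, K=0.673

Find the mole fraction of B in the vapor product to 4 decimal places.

Material balance + equilibrium reduce to Σ zᵢ(Kᵢ−1)/(1+V/F(Kᵢ−1)) = 0.
g(0) = ΣzᵢKᵢ − 1 = 0.2246 and g(1) = 1 − Σzᵢ/Kᵢ = -0.0781, so a root lies in (0, 1).
Iterate (Newton) starting at V/F = 0.5:
  V/F = 0.5000: g = 0.04727, g' = -0.2756 → V/F = 0.6715
  V/F = 0.6715: g = 0.00218, g' = -0.2526 → V/F = 0.6802
Converged at V/F = 0.6802.
Compositions from xᵢ = zᵢ/(1+V/F(Kᵢ−1)), yᵢ = Kᵢxᵢ:
  A: x = 0.2446, y = 0.4916
  B: x = 0.7554, y = 0.5084

y_B = 0.5084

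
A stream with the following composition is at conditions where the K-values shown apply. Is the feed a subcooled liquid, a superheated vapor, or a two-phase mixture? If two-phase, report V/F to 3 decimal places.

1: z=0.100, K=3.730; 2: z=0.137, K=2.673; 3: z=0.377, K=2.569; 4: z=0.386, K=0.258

ΣzᵢKᵢ = 1.807; Σzᵢ/Kᵢ = 1.721.
Both exceed 1, so a two-phase solution exists.
Let ψ = V/F and solve Σ zᵢ(Kᵢ−1)/(1+ψ(Kᵢ−1)) = 0.
Newton–Raphson from ψ = 0.5:
  ψ = 0.500: g = 0.1164, g' = -1.076 → ψ = 0.608
  ψ = 0.608: g = -0.0031, g' = -1.148 → ψ = 0.606
Converged at ψ = 0.606.

two-phase, V/F = 0.606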